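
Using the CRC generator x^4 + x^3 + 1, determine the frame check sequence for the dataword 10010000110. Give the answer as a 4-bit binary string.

Append 4 zeros: 100100001100000. Divide by 11001 (XOR where the leading bit is 1):
  pos 0: 10010 XOR 11001 = 01011
  pos 1: 10110 XOR 11001 = 01111
  pos 2: 11110 XOR 11001 = 00111
  pos 4: 11101 XOR 11001 = 00100
  pos 6: 10010 XOR 11001 = 01011
  pos 7: 10110 XOR 11001 = 01111
  pos 8: 11110 XOR 11001 = 00111
  pos 10: 11100 XOR 11001 = 00101
Remainder (last 4 bits) = 0101. This is the CRC / FCS.

0101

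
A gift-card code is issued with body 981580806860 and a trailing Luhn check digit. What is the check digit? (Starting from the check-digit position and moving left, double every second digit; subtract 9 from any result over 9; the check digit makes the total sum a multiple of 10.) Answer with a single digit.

Partial digits right→left: 0 6 8 6 0 8 0 8 5 1 8 9
Double every second digit counting from the check-digit position (so the 1st, 3rd, 5th, ... of the partial from the right).
  doubled (with −9 where >9): 0 7 0 0 1 7 → sum 15
  kept as-is: 6 6 8 8 1 9 → sum 38
Total = 15 + 38 = 53.
Check digit = (10 − (53 mod 10)) mod 10 = 7.

7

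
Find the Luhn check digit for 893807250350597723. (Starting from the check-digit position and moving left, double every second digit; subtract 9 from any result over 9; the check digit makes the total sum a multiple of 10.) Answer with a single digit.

0

Partial digits right→left: 3 2 7 7 9 5 0 5 3 0 5 2 7 0 8 3 9 8
Double every second digit counting from the check-digit position (so the 1st, 3rd, 5th, ... of the partial from the right).
  doubled (with −9 where >9): 6 5 9 0 6 1 5 7 9 → sum 48
  kept as-is: 2 7 5 5 0 2 0 3 8 → sum 32
Total = 48 + 32 = 80.
Check digit = (10 − (80 mod 10)) mod 10 = 0.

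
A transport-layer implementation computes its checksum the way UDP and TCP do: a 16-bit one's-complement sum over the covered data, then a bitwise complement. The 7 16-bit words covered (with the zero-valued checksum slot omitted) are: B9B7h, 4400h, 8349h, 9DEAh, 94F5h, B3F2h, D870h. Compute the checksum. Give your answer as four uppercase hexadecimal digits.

BFBA

One's-complement addition (fold any carry out of bit 15 back into bit 0):
  0xB9B7 + 0x4400 = 0x0FDB7
  0xFDB7 + 0x8349 = 0x18100 → wrap carry → 0x8101
  0x8101 + 0x9DEA = 0x11EEB → wrap carry → 0x1EEC
  0x1EEC + 0x94F5 = 0x0B3E1
  0xB3E1 + 0xB3F2 = 0x167D3 → wrap carry → 0x67D4
  0x67D4 + 0xD870 = 0x14044 → wrap carry → 0x4045
One's-complement sum = 0x4045.
Checksum = ~0x4045 & 0xFFFF = 0xBFBA.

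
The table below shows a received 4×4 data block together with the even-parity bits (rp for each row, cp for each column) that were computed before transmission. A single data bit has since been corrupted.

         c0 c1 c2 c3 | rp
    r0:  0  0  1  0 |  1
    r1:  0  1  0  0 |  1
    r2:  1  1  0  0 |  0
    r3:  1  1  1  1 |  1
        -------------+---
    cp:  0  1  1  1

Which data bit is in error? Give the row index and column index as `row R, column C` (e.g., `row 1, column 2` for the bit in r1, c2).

Recompute each row's even parity and compare to rp:
  r0: data parity 1, sent rp 1 → ok
  r1: data parity 1, sent rp 1 → ok
  r2: data parity 0, sent rp 0 → ok
  r3: data parity 0, sent rp 1 → mismatch
Recompute each column's even parity and compare to cp:
  c0: data parity 0, sent cp 0 → ok
  c1: data parity 1, sent cp 1 → ok
  c2: data parity 0, sent cp 1 → mismatch
  c3: data parity 1, sent cp 1 → ok
Exactly one row (r3) and one column (c2) fail → the flipped bit is at their intersection.

row 3, column 2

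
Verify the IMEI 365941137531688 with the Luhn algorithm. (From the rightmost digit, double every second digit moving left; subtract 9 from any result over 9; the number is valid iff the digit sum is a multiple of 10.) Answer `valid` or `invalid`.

invalid

From the right, keep odd positions and double even positions (subtract 9 from any doubled value over 9):
  doubled (positions 2,4,...): 7 2 1 6 2 9 3 → sum 30
  kept (positions 1,3,...): 8 6 3 7 1 4 5 3 → sum 37
Total = 67.
67 mod 10 = 7, so the number is invalid.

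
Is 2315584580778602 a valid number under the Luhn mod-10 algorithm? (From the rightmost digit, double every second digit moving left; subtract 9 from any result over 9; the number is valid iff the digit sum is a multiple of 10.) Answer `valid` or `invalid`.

From the right, keep odd positions and double even positions (subtract 9 from any doubled value over 9):
  doubled (positions 2,4,...): 0 7 5 7 8 1 2 4 → sum 34
  kept (positions 1,3,...): 2 6 7 0 5 8 5 3 → sum 36
Total = 70.
70 mod 10 = 0, so the number is valid.

valid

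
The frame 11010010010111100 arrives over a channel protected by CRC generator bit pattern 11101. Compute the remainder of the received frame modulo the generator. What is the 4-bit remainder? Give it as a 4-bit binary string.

Modulo-2 division of 11010010010111100 by 11101:
  pos 0: 11010 XOR 11101 = 00111
  pos 2: 11101 XOR 11101 = 00000
  pos 9: 10111 XOR 11101 = 01010
  pos 10: 10101 XOR 11101 = 01000
  pos 11: 10000 XOR 11101 = 01101
  pos 12: 11010 XOR 11101 = 00111
Remainder = 0111 (nonzero — an error is detected).

0111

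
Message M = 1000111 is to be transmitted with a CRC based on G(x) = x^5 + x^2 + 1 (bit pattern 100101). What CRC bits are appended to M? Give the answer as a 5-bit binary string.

11100

Append 5 zeros: 100011100000. Divide by 100101 (XOR where the leading bit is 1):
  pos 0: 100011 XOR 100101 = 000110
  pos 3: 110100 XOR 100101 = 010001
  pos 4: 100010 XOR 100101 = 000111
Remainder (last 5 bits) = 11100. This is the CRC / FCS.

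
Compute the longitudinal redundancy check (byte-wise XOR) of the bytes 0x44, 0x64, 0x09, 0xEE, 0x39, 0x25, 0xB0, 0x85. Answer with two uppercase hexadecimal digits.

XOR the bytes together:
  start with 0x44
  0x44 ⊕ 0x64 = 0x20
  0x20 ⊕ 0x09 = 0x29
  0x29 ⊕ 0xEE = 0xC7
  0xC7 ⊕ 0x39 = 0xFE
  0xFE ⊕ 0x25 = 0xDB
  0xDB ⊕ 0xB0 = 0x6B
  0x6B ⊕ 0x85 = 0xEE

EE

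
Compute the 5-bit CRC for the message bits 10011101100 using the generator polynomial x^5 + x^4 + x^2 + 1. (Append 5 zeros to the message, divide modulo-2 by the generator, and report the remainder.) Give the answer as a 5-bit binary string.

01001

Append 5 zeros: 1001110110000000. Divide by 110101 (XOR where the leading bit is 1):
  pos 0: 100111 XOR 110101 = 010010
  pos 1: 100100 XOR 110101 = 010001
  pos 2: 100011 XOR 110101 = 010110
  pos 3: 101101 XOR 110101 = 011000
  pos 4: 110000 XOR 110101 = 000101
  pos 7: 101000 XOR 110101 = 011101
  pos 8: 111010 XOR 110101 = 001111
  pos 10: 111100 XOR 110101 = 001001
Remainder (last 5 bits) = 01001. This is the CRC / FCS.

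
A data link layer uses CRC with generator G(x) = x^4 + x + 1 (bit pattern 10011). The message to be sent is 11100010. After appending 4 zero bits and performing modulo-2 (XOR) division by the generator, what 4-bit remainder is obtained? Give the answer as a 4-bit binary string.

0101

Append 4 zeros: 111000100000. Divide by 10011 (XOR where the leading bit is 1):
  pos 0: 11100 XOR 10011 = 01111
  pos 1: 11110 XOR 10011 = 01101
  pos 2: 11011 XOR 10011 = 01000
  pos 3: 10000 XOR 10011 = 00011
  pos 6: 11000 XOR 10011 = 01011
  pos 7: 10110 XOR 10011 = 00101
Remainder (last 4 bits) = 0101. This is the CRC / FCS.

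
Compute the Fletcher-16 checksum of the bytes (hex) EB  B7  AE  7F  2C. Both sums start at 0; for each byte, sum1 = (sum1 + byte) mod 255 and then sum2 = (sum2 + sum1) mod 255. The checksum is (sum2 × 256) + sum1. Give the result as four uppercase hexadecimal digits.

Running sums (mod 255):
  after byte 0 (EB): sum1=235, sum2=235
  after byte 1 (B7): sum1=163, sum2=143
  after byte 2 (AE): sum1=82, sum2=225
  after byte 3 (7F): sum1=209, sum2=179
  after byte 4 (2C): sum1=253, sum2=177
Checksum = sum2·256 + sum1 = 177·256 + 253 = 45565 = 0xB1FD.

B1FD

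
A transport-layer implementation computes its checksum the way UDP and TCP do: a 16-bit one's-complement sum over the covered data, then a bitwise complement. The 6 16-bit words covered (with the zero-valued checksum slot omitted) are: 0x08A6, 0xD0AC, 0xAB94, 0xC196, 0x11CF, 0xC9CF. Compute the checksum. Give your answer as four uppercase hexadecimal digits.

DDE2

One's-complement addition (fold any carry out of bit 15 back into bit 0):
  0x08A6 + 0xD0AC = 0x0D952
  0xD952 + 0xAB94 = 0x184E6 → wrap carry → 0x84E7
  0x84E7 + 0xC196 = 0x1467D → wrap carry → 0x467E
  0x467E + 0x11CF = 0x0584D
  0x584D + 0xC9CF = 0x1221C → wrap carry → 0x221D
One's-complement sum = 0x221D.
Checksum = ~0x221D & 0xFFFF = 0xDDE2.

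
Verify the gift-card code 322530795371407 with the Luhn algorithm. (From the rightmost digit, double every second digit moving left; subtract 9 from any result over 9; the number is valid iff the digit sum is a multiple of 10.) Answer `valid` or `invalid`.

From the right, keep odd positions and double even positions (subtract 9 from any doubled value over 9):
  doubled (positions 2,4,...): 0 2 6 9 0 1 4 → sum 22
  kept (positions 1,3,...): 7 4 7 5 7 3 2 3 → sum 38
Total = 60.
60 mod 10 = 0, so the number is valid.

valid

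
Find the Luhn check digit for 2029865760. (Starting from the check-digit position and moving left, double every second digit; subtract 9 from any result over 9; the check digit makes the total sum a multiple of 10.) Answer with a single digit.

0

Partial digits right→left: 0 6 7 5 6 8 9 2 0 2
Double every second digit counting from the check-digit position (so the 1st, 3rd, 5th, ... of the partial from the right).
  doubled (with −9 where >9): 0 5 3 9 0 → sum 17
  kept as-is: 6 5 8 2 2 → sum 23
Total = 17 + 23 = 40.
Check digit = (10 − (40 mod 10)) mod 10 = 0.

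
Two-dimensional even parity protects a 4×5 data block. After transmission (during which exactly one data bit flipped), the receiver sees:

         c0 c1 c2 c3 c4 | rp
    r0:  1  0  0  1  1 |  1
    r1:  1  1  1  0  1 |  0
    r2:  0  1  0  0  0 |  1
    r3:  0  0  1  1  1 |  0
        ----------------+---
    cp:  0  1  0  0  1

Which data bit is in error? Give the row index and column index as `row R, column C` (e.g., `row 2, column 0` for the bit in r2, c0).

Recompute each row's even parity and compare to rp:
  r0: data parity 1, sent rp 1 → ok
  r1: data parity 0, sent rp 0 → ok
  r2: data parity 1, sent rp 1 → ok
  r3: data parity 1, sent rp 0 → mismatch
Recompute each column's even parity and compare to cp:
  c0: data parity 0, sent cp 0 → ok
  c1: data parity 0, sent cp 1 → mismatch
  c2: data parity 0, sent cp 0 → ok
  c3: data parity 0, sent cp 0 → ok
  c4: data parity 1, sent cp 1 → ok
Exactly one row (r3) and one column (c1) fail → the flipped bit is at their intersection.

row 3, column 1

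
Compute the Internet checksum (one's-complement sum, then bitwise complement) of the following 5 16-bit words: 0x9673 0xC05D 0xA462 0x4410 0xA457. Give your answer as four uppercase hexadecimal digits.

1C64

One's-complement addition (fold any carry out of bit 15 back into bit 0):
  0x9673 + 0xC05D = 0x156D0 → wrap carry → 0x56D1
  0x56D1 + 0xA462 = 0x0FB33
  0xFB33 + 0x4410 = 0x13F43 → wrap carry → 0x3F44
  0x3F44 + 0xA457 = 0x0E39B
One's-complement sum = 0xE39B.
Checksum = ~0xE39B & 0xFFFF = 0x1C64.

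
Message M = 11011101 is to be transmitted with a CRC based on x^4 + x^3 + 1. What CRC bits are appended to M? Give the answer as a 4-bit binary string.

1000

Append 4 zeros: 110111010000. Divide by 11001 (XOR where the leading bit is 1):
  pos 0: 11011 XOR 11001 = 00010
  pos 3: 10101 XOR 11001 = 01100
  pos 4: 11000 XOR 11001 = 00001
Remainder (last 4 bits) = 1000. This is the CRC / FCS.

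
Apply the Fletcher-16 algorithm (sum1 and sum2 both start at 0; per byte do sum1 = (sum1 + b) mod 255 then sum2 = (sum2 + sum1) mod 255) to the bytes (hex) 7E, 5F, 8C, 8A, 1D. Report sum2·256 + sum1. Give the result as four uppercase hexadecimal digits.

Running sums (mod 255):
  after byte 0 (7E): sum1=126, sum2=126
  after byte 1 (5F): sum1=221, sum2=92
  after byte 2 (8C): sum1=106, sum2=198
  after byte 3 (8A): sum1=244, sum2=187
  after byte 4 (1D): sum1=18, sum2=205
Checksum = sum2·256 + sum1 = 205·256 + 18 = 52498 = 0xCD12.

CD12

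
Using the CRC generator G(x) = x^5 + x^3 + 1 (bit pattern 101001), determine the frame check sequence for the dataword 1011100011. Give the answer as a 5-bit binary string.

Append 5 zeros: 101110001100000. Divide by 101001 (XOR where the leading bit is 1):
  pos 0: 101110 XOR 101001 = 000111
  pos 3: 111001 XOR 101001 = 010000
  pos 4: 100001 XOR 101001 = 001000
  pos 6: 100000 XOR 101001 = 001001
  pos 8: 100100 XOR 101001 = 001101
Remainder (last 5 bits) = 11010. This is the CRC / FCS.

11010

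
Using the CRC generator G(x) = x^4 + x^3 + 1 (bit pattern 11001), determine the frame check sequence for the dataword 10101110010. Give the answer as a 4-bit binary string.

Append 4 zeros: 101011100100000. Divide by 11001 (XOR where the leading bit is 1):
  pos 0: 10101 XOR 11001 = 01100
  pos 1: 11001 XOR 11001 = 00000
  pos 6: 10010 XOR 11001 = 01011
  pos 7: 10110 XOR 11001 = 01111
  pos 8: 11110 XOR 11001 = 00111
  pos 10: 11100 XOR 11001 = 00101
Remainder (last 4 bits) = 0101. This is the CRC / FCS.

0101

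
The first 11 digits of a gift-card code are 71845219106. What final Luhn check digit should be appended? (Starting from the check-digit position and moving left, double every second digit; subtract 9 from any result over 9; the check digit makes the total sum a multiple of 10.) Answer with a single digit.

Partial digits right→left: 6 0 1 9 1 2 5 4 8 1 7
Double every second digit counting from the check-digit position (so the 1st, 3rd, 5th, ... of the partial from the right).
  doubled (with −9 where >9): 3 2 2 1 7 5 → sum 20
  kept as-is: 0 9 2 4 1 → sum 16
Total = 20 + 16 = 36.
Check digit = (10 − (36 mod 10)) mod 10 = 4.

4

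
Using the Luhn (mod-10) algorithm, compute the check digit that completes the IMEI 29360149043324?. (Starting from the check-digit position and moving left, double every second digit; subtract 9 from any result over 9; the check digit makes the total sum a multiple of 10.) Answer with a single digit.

1

Partial digits right→left: 4 2 3 3 4 0 9 4 1 0 6 3 9 2
Double every second digit counting from the check-digit position (so the 1st, 3rd, 5th, ... of the partial from the right).
  doubled (with −9 where >9): 8 6 8 9 2 3 9 → sum 45
  kept as-is: 2 3 0 4 0 3 2 → sum 14
Total = 45 + 14 = 59.
Check digit = (10 − (59 mod 10)) mod 10 = 1.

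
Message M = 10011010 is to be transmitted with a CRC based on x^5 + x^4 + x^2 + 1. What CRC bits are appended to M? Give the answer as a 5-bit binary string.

Append 5 zeros: 1001101000000. Divide by 110101 (XOR where the leading bit is 1):
  pos 0: 100110 XOR 110101 = 010011
  pos 1: 100111 XOR 110101 = 010010
  pos 2: 100100 XOR 110101 = 010001
  pos 3: 100010 XOR 110101 = 010111
  pos 4: 101110 XOR 110101 = 011011
  pos 5: 110110 XOR 110101 = 000011
Remainder (last 5 bits) = 01100. This is the CRC / FCS.

01100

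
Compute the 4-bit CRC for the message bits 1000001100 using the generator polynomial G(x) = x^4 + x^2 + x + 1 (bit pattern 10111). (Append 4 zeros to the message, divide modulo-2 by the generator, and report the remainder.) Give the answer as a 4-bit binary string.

Append 4 zeros: 10000011000000. Divide by 10111 (XOR where the leading bit is 1):
  pos 0: 10000 XOR 10111 = 00111
  pos 2: 11101 XOR 10111 = 01010
  pos 3: 10101 XOR 10111 = 00010
  pos 6: 10000 XOR 10111 = 00111
  pos 8: 11100 XOR 10111 = 01011
  pos 9: 10110 XOR 10111 = 00001
Remainder (last 4 bits) = 0001. This is the CRC / FCS.

0001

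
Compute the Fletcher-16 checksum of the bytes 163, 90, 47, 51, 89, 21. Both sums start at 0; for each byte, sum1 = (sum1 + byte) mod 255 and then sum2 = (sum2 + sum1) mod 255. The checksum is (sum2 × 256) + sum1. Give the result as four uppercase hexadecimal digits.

Running sums (mod 255):
  after byte 0 (163): sum1=163, sum2=163
  after byte 1 (90): sum1=253, sum2=161
  after byte 2 (47): sum1=45, sum2=206
  after byte 3 (51): sum1=96, sum2=47
  after byte 4 (89): sum1=185, sum2=232
  after byte 5 (21): sum1=206, sum2=183
Checksum = sum2·256 + sum1 = 183·256 + 206 = 47054 = 0xB7CE.

B7CE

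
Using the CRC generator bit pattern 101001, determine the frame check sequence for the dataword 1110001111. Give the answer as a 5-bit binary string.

00100

Append 5 zeros: 111000111100000. Divide by 101001 (XOR where the leading bit is 1):
  pos 0: 111000 XOR 101001 = 010001
  pos 1: 100011 XOR 101001 = 001010
  pos 3: 101011 XOR 101001 = 000010
  pos 7: 101000 XOR 101001 = 000001
Remainder (last 5 bits) = 00100. This is the CRC / FCS.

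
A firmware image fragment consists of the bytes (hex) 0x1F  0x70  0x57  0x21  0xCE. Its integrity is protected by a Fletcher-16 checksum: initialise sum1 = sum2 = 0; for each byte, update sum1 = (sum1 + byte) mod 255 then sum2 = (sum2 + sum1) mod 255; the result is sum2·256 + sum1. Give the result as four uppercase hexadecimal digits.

74D6

Running sums (mod 255):
  after byte 0 (0x1F): sum1=31, sum2=31
  after byte 1 (0x70): sum1=143, sum2=174
  after byte 2 (0x57): sum1=230, sum2=149
  after byte 3 (0x21): sum1=8, sum2=157
  after byte 4 (0xCE): sum1=214, sum2=116
Checksum = sum2·256 + sum1 = 116·256 + 214 = 29910 = 0x74D6.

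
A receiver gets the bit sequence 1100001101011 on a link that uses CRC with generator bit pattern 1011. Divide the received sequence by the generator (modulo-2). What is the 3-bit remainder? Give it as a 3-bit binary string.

Modulo-2 division of 1100001101011 by 1011:
  pos 0: 1100 XOR 1011 = 0111
  pos 1: 1110 XOR 1011 = 0101
  pos 2: 1010 XOR 1011 = 0001
  pos 5: 1110 XOR 1011 = 0101
  pos 6: 1011 XOR 1011 = 0000
Remainder = 011 (nonzero — an error is detected).

011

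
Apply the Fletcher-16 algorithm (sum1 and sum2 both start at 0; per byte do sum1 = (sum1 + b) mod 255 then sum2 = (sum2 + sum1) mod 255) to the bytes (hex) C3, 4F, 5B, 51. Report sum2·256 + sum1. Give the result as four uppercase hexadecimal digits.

Running sums (mod 255):
  after byte 0 (C3): sum1=195, sum2=195
  after byte 1 (4F): sum1=19, sum2=214
  after byte 2 (5B): sum1=110, sum2=69
  after byte 3 (51): sum1=191, sum2=5
Checksum = sum2·256 + sum1 = 5·256 + 191 = 1471 = 0x05BF.

05BF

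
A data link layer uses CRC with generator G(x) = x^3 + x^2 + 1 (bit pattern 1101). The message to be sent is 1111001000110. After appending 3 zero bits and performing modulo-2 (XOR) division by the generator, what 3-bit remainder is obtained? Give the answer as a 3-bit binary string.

110

Append 3 zeros: 1111001000110000. Divide by 1101 (XOR where the leading bit is 1):
  pos 0: 1111 XOR 1101 = 0010
  pos 2: 1000 XOR 1101 = 0101
  pos 3: 1011 XOR 1101 = 0110
  pos 4: 1100 XOR 1101 = 0001
  pos 7: 1001 XOR 1101 = 0100
  pos 8: 1001 XOR 1101 = 0100
  pos 9: 1000 XOR 1101 = 0101
  pos 10: 1010 XOR 1101 = 0111
  pos 11: 1110 XOR 1101 = 0011
Remainder (last 3 bits) = 110. This is the CRC / FCS.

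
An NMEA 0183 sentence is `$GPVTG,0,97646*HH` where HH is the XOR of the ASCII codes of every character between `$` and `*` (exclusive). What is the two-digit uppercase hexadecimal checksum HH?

58

XOR the ASCII codes of the payload characters:
  'G' = 0x47 → acc = 0x47
  'P' = 0x50 → acc = 0x17
  'V' = 0x56 → acc = 0x41
  'T' = 0x54 → acc = 0x15
  'G' = 0x47 → acc = 0x52
  ',' = 0x2C → acc = 0x7E
  '0' = 0x30 → acc = 0x4E
  ',' = 0x2C → acc = 0x62
  '9' = 0x39 → acc = 0x5B
  '7' = 0x37 → acc = 0x6C
  '6' = 0x36 → acc = 0x5A
  '4' = 0x34 → acc = 0x6E
  '6' = 0x36 → acc = 0x58
Checksum = 0x58.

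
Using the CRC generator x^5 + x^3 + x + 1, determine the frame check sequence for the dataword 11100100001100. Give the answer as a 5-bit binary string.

11000

Append 5 zeros: 1110010000110000000. Divide by 101011 (XOR where the leading bit is 1):
  pos 0: 111001 XOR 101011 = 010010
  pos 1: 100100 XOR 101011 = 001111
  pos 3: 111100 XOR 101011 = 010111
  pos 4: 101110 XOR 101011 = 000101
  pos 7: 101110 XOR 101011 = 000101
  pos 10: 101000 XOR 101011 = 000011
Remainder (last 5 bits) = 11000. This is the CRC / FCS.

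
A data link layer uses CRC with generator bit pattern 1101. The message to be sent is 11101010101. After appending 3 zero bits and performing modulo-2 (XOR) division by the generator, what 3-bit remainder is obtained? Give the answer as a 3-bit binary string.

Append 3 zeros: 11101010101000. Divide by 1101 (XOR where the leading bit is 1):
  pos 0: 1110 XOR 1101 = 0011
  pos 2: 1110 XOR 1101 = 0011
  pos 4: 1110 XOR 1101 = 0011
  pos 6: 1110 XOR 1101 = 0011
  pos 8: 1110 XOR 1101 = 0011
  pos 10: 1100 XOR 1101 = 0001
Remainder (last 3 bits) = 001. This is the CRC / FCS.

001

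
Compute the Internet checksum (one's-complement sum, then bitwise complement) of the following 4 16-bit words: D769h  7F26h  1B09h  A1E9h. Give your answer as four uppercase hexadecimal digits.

EC7C

One's-complement addition (fold any carry out of bit 15 back into bit 0):
  0xD769 + 0x7F26 = 0x1568F → wrap carry → 0x5690
  0x5690 + 0x1B09 = 0x07199
  0x7199 + 0xA1E9 = 0x11382 → wrap carry → 0x1383
One's-complement sum = 0x1383.
Checksum = ~0x1383 & 0xFFFF = 0xEC7C.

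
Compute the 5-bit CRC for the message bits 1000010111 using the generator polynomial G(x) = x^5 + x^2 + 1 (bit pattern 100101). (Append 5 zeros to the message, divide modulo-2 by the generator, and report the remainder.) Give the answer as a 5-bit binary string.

11100

Append 5 zeros: 100001011100000. Divide by 100101 (XOR where the leading bit is 1):
  pos 0: 100001 XOR 100101 = 000100
  pos 3: 100011 XOR 100101 = 000110
  pos 6: 110100 XOR 100101 = 010001
  pos 7: 100010 XOR 100101 = 000111
Remainder (last 5 bits) = 11100. This is the CRC / FCS.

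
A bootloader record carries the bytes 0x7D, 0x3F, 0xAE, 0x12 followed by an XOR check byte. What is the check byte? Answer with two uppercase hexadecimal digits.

FE

XOR the bytes together:
  start with 0x7D
  0x7D ⊕ 0x3F = 0x42
  0x42 ⊕ 0xAE = 0xEC
  0xEC ⊕ 0x12 = 0xFE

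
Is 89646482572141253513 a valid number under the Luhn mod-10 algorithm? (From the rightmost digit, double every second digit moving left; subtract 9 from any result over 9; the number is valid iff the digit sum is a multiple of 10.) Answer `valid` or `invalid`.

From the right, keep odd positions and double even positions (subtract 9 from any doubled value over 9):
  doubled (positions 2,4,...): 2 6 4 8 4 1 7 3 3 7 → sum 45
  kept (positions 1,3,...): 3 5 5 1 1 7 2 4 4 9 → sum 41
Total = 86.
86 mod 10 = 6, so the number is invalid.

invalid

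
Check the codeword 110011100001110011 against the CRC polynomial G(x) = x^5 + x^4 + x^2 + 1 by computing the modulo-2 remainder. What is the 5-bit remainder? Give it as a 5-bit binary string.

Modulo-2 division of 110011100001110011 by 110101:
  pos 0: 110011 XOR 110101 = 000110
  pos 3: 110100 XOR 110101 = 000001
  pos 8: 100111 XOR 110101 = 010010
  pos 9: 100100 XOR 110101 = 010001
  pos 10: 100010 XOR 110101 = 010111
  pos 11: 101111 XOR 110101 = 011010
  pos 12: 110101 XOR 110101 = 000000
Remainder = 00000 (zero — the frame passes the CRC check).

00000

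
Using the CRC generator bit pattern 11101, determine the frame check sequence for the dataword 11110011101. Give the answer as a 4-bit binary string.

Append 4 zeros: 111100111010000. Divide by 11101 (XOR where the leading bit is 1):
  pos 0: 11110 XOR 11101 = 00011
  pos 3: 11011 XOR 11101 = 00110
  pos 5: 11010 XOR 11101 = 00111
  pos 7: 11110 XOR 11101 = 00011
  pos 10: 11000 XOR 11101 = 00101
Remainder (last 4 bits) = 0101. This is the CRC / FCS.

0101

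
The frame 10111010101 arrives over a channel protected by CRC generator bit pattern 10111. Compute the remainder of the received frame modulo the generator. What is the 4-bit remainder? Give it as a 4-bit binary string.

0010

Modulo-2 division of 10111010101 by 10111:
  pos 0: 10111 XOR 10111 = 00000
  pos 6: 10101 XOR 10111 = 00010
Remainder = 0010 (nonzero — an error is detected).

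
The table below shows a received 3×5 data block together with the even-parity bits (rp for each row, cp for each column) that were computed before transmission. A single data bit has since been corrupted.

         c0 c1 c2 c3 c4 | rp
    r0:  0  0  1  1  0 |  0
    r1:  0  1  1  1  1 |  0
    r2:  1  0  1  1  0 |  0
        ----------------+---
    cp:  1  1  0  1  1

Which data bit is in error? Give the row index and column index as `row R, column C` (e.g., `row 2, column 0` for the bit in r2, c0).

Recompute each row's even parity and compare to rp:
  r0: data parity 0, sent rp 0 → ok
  r1: data parity 0, sent rp 0 → ok
  r2: data parity 1, sent rp 0 → mismatch
Recompute each column's even parity and compare to cp:
  c0: data parity 1, sent cp 1 → ok
  c1: data parity 1, sent cp 1 → ok
  c2: data parity 1, sent cp 0 → mismatch
  c3: data parity 1, sent cp 1 → ok
  c4: data parity 1, sent cp 1 → ok
Exactly one row (r2) and one column (c2) fail → the flipped bit is at their intersection.

row 2, column 2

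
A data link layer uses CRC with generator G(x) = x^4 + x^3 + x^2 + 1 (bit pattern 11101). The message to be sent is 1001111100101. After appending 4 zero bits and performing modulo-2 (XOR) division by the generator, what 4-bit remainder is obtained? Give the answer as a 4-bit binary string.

Append 4 zeros: 10011111001010000. Divide by 11101 (XOR where the leading bit is 1):
  pos 0: 10011 XOR 11101 = 01110
  pos 1: 11101 XOR 11101 = 00000
  pos 6: 11001 XOR 11101 = 00100
  pos 8: 10001 XOR 11101 = 01100
  pos 9: 11000 XOR 11101 = 00101
  pos 11: 10100 XOR 11101 = 01001
  pos 12: 10010 XOR 11101 = 01111
Remainder (last 4 bits) = 1111. This is the CRC / FCS.

1111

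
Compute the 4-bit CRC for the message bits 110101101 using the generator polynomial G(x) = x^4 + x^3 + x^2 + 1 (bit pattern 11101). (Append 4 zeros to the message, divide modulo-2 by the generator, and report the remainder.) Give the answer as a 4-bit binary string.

Append 4 zeros: 1101011010000. Divide by 11101 (XOR where the leading bit is 1):
  pos 0: 11010 XOR 11101 = 00111
  pos 2: 11111 XOR 11101 = 00010
  pos 5: 10010 XOR 11101 = 01111
  pos 6: 11110 XOR 11101 = 00011
Remainder (last 4 bits) = 1100. This is the CRC / FCS.

1100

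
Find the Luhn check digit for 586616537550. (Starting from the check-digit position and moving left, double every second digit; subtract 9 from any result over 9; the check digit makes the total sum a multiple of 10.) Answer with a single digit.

1

Partial digits right→left: 0 5 5 7 3 5 6 1 6 6 8 5
Double every second digit counting from the check-digit position (so the 1st, 3rd, 5th, ... of the partial from the right).
  doubled (with −9 where >9): 0 1 6 3 3 7 → sum 20
  kept as-is: 5 7 5 1 6 5 → sum 29
Total = 20 + 29 = 49.
Check digit = (10 − (49 mod 10)) mod 10 = 1.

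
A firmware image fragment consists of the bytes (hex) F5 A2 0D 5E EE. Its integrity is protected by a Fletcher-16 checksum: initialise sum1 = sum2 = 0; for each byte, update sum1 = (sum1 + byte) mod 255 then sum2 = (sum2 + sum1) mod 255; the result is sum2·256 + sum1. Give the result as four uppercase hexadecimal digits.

2BF2

Running sums (mod 255):
  after byte 0 (F5): sum1=245, sum2=245
  after byte 1 (A2): sum1=152, sum2=142
  after byte 2 (0D): sum1=165, sum2=52
  after byte 3 (5E): sum1=4, sum2=56
  after byte 4 (EE): sum1=242, sum2=43
Checksum = sum2·256 + sum1 = 43·256 + 242 = 11250 = 0x2BF2.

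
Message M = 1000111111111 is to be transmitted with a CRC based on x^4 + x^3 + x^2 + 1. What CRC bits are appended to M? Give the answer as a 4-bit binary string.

0101

Append 4 zeros: 10001111111110000. Divide by 11101 (XOR where the leading bit is 1):
  pos 0: 10001 XOR 11101 = 01100
  pos 1: 11001 XOR 11101 = 00100
  pos 3: 10011 XOR 11101 = 01110
  pos 4: 11101 XOR 11101 = 00000
  pos 9: 11110 XOR 11101 = 00011
  pos 12: 11000 XOR 11101 = 00101
Remainder (last 4 bits) = 0101. This is the CRC / FCS.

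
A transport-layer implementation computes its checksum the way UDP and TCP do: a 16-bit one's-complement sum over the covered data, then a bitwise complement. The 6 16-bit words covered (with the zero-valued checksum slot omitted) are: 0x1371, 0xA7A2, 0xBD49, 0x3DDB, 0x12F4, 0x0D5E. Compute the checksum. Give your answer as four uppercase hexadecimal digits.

2975

One's-complement addition (fold any carry out of bit 15 back into bit 0):
  0x1371 + 0xA7A2 = 0x0BB13
  0xBB13 + 0xBD49 = 0x1785C → wrap carry → 0x785D
  0x785D + 0x3DDB = 0x0B638
  0xB638 + 0x12F4 = 0x0C92C
  0xC92C + 0x0D5E = 0x0D68A
One's-complement sum = 0xD68A.
Checksum = ~0xD68A & 0xFFFF = 0x2975.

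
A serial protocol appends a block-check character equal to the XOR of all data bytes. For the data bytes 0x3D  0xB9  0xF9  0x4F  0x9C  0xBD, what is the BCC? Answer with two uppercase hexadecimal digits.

13

XOR the bytes together:
  start with 0x3D
  0x3D ⊕ 0xB9 = 0x84
  0x84 ⊕ 0xF9 = 0x7D
  0x7D ⊕ 0x4F = 0x32
  0x32 ⊕ 0x9C = 0xAE
  0xAE ⊕ 0xBD = 0x13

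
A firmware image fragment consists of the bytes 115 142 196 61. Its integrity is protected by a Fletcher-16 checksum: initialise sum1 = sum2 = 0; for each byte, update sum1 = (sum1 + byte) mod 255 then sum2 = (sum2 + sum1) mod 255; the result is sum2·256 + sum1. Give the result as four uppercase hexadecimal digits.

Running sums (mod 255):
  after byte 0 (115): sum1=115, sum2=115
  after byte 1 (142): sum1=2, sum2=117
  after byte 2 (196): sum1=198, sum2=60
  after byte 3 (61): sum1=4, sum2=64
Checksum = sum2·256 + sum1 = 64·256 + 4 = 16388 = 0x4004.

4004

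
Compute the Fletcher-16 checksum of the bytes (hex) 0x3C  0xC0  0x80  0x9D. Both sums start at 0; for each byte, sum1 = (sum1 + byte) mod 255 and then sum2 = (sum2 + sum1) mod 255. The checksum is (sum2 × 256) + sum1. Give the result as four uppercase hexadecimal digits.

D11B

Running sums (mod 255):
  after byte 0 (0x3C): sum1=60, sum2=60
  after byte 1 (0xC0): sum1=252, sum2=57
  after byte 2 (0x80): sum1=125, sum2=182
  after byte 3 (0x9D): sum1=27, sum2=209
Checksum = sum2·256 + sum1 = 209·256 + 27 = 53531 = 0xD11B.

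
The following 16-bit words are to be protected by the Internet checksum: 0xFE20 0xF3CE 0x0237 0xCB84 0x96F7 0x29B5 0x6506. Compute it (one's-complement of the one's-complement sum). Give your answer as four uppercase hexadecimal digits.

1AA1

One's-complement addition (fold any carry out of bit 15 back into bit 0):
  0xFE20 + 0xF3CE = 0x1F1EE → wrap carry → 0xF1EF
  0xF1EF + 0x0237 = 0x0F426
  0xF426 + 0xCB84 = 0x1BFAA → wrap carry → 0xBFAB
  0xBFAB + 0x96F7 = 0x156A2 → wrap carry → 0x56A3
  0x56A3 + 0x29B5 = 0x08058
  0x8058 + 0x6506 = 0x0E55E
One's-complement sum = 0xE55E.
Checksum = ~0xE55E & 0xFFFF = 0x1AA1.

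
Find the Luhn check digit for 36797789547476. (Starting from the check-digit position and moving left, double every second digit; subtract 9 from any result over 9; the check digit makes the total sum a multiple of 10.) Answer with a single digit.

1

Partial digits right→left: 6 7 4 7 4 5 9 8 7 7 9 7 6 3
Double every second digit counting from the check-digit position (so the 1st, 3rd, 5th, ... of the partial from the right).
  doubled (with −9 where >9): 3 8 8 9 5 9 3 → sum 45
  kept as-is: 7 7 5 8 7 7 3 → sum 44
Total = 45 + 44 = 89.
Check digit = (10 − (89 mod 10)) mod 10 = 1.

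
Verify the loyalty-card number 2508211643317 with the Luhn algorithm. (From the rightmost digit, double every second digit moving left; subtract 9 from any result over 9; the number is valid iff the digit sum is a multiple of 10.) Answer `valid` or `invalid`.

valid

From the right, keep odd positions and double even positions (subtract 9 from any doubled value over 9):
  doubled (positions 2,4,...): 2 6 3 2 7 1 → sum 21
  kept (positions 1,3,...): 7 3 4 1 2 0 2 → sum 19
Total = 40.
40 mod 10 = 0, so the number is valid.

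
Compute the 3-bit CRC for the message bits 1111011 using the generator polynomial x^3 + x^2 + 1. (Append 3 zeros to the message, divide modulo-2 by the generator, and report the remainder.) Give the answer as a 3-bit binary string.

011

Append 3 zeros: 1111011000. Divide by 1101 (XOR where the leading bit is 1):
  pos 0: 1111 XOR 1101 = 0010
  pos 2: 1001 XOR 1101 = 0100
  pos 3: 1001 XOR 1101 = 0100
  pos 4: 1000 XOR 1101 = 0101
  pos 5: 1010 XOR 1101 = 0111
  pos 6: 1110 XOR 1101 = 0011
Remainder (last 3 bits) = 011. This is the CRC / FCS.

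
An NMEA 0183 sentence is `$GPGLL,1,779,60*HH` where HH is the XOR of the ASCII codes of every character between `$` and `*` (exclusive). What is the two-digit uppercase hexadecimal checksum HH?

72

XOR the ASCII codes of the payload characters:
  'G' = 0x47 → acc = 0x47
  'P' = 0x50 → acc = 0x17
  'G' = 0x47 → acc = 0x50
  'L' = 0x4C → acc = 0x1C
  'L' = 0x4C → acc = 0x50
  ',' = 0x2C → acc = 0x7C
  '1' = 0x31 → acc = 0x4D
  ',' = 0x2C → acc = 0x61
  '7' = 0x37 → acc = 0x56
  '7' = 0x37 → acc = 0x61
  '9' = 0x39 → acc = 0x58
  ',' = 0x2C → acc = 0x74
  '6' = 0x36 → acc = 0x42
  '0' = 0x30 → acc = 0x72
Checksum = 0x72.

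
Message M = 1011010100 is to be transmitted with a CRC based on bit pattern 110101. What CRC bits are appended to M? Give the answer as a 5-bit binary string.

11010

Append 5 zeros: 101101010000000. Divide by 110101 (XOR where the leading bit is 1):
  pos 0: 101101 XOR 110101 = 011000
  pos 1: 110000 XOR 110101 = 000101
  pos 4: 101100 XOR 110101 = 011001
  pos 5: 110010 XOR 110101 = 000111
  pos 8: 111000 XOR 110101 = 001101
Remainder (last 5 bits) = 11010. This is the CRC / FCS.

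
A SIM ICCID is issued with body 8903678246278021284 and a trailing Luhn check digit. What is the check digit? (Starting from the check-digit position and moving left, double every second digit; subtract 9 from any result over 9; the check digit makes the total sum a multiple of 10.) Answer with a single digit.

5

Partial digits right→left: 4 8 2 1 2 0 8 7 2 6 4 2 8 7 6 3 0 9 8
Double every second digit counting from the check-digit position (so the 1st, 3rd, 5th, ... of the partial from the right).
  doubled (with −9 where >9): 8 4 4 7 4 8 7 3 0 7 → sum 52
  kept as-is: 8 1 0 7 6 2 7 3 9 → sum 43
Total = 52 + 43 = 95.
Check digit = (10 − (95 mod 10)) mod 10 = 5.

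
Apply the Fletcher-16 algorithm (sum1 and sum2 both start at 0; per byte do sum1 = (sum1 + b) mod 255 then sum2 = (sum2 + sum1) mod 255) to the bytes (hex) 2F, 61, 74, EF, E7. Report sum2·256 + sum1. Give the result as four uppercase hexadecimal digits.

Running sums (mod 255):
  after byte 0 (2F): sum1=47, sum2=47
  after byte 1 (61): sum1=144, sum2=191
  after byte 2 (74): sum1=5, sum2=196
  after byte 3 (EF): sum1=244, sum2=185
  after byte 4 (E7): sum1=220, sum2=150
Checksum = sum2·256 + sum1 = 150·256 + 220 = 38620 = 0x96DC.

96DC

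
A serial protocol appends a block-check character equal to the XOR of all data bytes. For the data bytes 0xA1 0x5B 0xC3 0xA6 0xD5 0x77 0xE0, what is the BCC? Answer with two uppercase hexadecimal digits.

DD

XOR the bytes together:
  start with 0xA1
  0xA1 ⊕ 0x5B = 0xFA
  0xFA ⊕ 0xC3 = 0x39
  0x39 ⊕ 0xA6 = 0x9F
  0x9F ⊕ 0xD5 = 0x4A
  0x4A ⊕ 0x77 = 0x3D
  0x3D ⊕ 0xE0 = 0xDD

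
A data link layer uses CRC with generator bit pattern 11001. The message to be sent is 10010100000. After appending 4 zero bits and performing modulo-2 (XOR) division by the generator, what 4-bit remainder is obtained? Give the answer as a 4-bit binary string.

Append 4 zeros: 100101000000000. Divide by 11001 (XOR where the leading bit is 1):
  pos 0: 10010 XOR 11001 = 01011
  pos 1: 10111 XOR 11001 = 01110
  pos 2: 11100 XOR 11001 = 00101
  pos 4: 10100 XOR 11001 = 01101
  pos 5: 11010 XOR 11001 = 00011
  pos 8: 11000 XOR 11001 = 00001
Remainder (last 4 bits) = 0100. This is the CRC / FCS.

0100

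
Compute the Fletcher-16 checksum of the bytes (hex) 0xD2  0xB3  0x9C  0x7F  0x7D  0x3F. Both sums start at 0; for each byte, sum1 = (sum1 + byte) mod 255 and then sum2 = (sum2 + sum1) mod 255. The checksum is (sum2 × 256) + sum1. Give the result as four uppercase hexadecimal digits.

9E5F

Running sums (mod 255):
  after byte 0 (0xD2): sum1=210, sum2=210
  after byte 1 (0xB3): sum1=134, sum2=89
  after byte 2 (0x9C): sum1=35, sum2=124
  after byte 3 (0x7F): sum1=162, sum2=31
  after byte 4 (0x7D): sum1=32, sum2=63
  after byte 5 (0x3F): sum1=95, sum2=158
Checksum = sum2·256 + sum1 = 158·256 + 95 = 40543 = 0x9E5F.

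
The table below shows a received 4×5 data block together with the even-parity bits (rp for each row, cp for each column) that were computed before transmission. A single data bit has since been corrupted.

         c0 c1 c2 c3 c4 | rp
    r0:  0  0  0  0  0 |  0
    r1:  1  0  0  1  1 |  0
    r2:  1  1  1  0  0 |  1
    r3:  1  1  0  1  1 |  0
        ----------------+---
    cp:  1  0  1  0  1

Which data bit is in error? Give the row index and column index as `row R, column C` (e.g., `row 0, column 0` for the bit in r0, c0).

Recompute each row's even parity and compare to rp:
  r0: data parity 0, sent rp 0 → ok
  r1: data parity 1, sent rp 0 → mismatch
  r2: data parity 1, sent rp 1 → ok
  r3: data parity 0, sent rp 0 → ok
Recompute each column's even parity and compare to cp:
  c0: data parity 1, sent cp 1 → ok
  c1: data parity 0, sent cp 0 → ok
  c2: data parity 1, sent cp 1 → ok
  c3: data parity 0, sent cp 0 → ok
  c4: data parity 0, sent cp 1 → mismatch
Exactly one row (r1) and one column (c4) fail → the flipped bit is at their intersection.

row 1, column 4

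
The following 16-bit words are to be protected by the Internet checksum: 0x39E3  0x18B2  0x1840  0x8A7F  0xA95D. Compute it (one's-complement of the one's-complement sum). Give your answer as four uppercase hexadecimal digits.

One's-complement addition (fold any carry out of bit 15 back into bit 0):
  0x39E3 + 0x18B2 = 0x05295
  0x5295 + 0x1840 = 0x06AD5
  0x6AD5 + 0x8A7F = 0x0F554
  0xF554 + 0xA95D = 0x19EB1 → wrap carry → 0x9EB2
One's-complement sum = 0x9EB2.
Checksum = ~0x9EB2 & 0xFFFF = 0x614D.

614D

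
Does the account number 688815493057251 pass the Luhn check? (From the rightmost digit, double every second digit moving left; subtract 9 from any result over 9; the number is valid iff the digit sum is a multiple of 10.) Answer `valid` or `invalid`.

From the right, keep odd positions and double even positions (subtract 9 from any doubled value over 9):
  doubled (positions 2,4,...): 1 5 0 9 1 7 7 → sum 30
  kept (positions 1,3,...): 1 2 5 3 4 1 8 6 → sum 30
Total = 60.
60 mod 10 = 0, so the number is valid.

valid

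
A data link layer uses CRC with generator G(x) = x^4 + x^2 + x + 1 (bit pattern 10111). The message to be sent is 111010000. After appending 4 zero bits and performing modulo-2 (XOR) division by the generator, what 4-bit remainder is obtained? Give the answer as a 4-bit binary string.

Append 4 zeros: 1110100000000. Divide by 10111 (XOR where the leading bit is 1):
  pos 0: 11101 XOR 10111 = 01010
  pos 1: 10100 XOR 10111 = 00011
  pos 4: 11000 XOR 10111 = 01111
  pos 5: 11110 XOR 10111 = 01001
  pos 6: 10010 XOR 10111 = 00101
  pos 8: 10100 XOR 10111 = 00011
Remainder (last 4 bits) = 0011. This is the CRC / FCS.

0011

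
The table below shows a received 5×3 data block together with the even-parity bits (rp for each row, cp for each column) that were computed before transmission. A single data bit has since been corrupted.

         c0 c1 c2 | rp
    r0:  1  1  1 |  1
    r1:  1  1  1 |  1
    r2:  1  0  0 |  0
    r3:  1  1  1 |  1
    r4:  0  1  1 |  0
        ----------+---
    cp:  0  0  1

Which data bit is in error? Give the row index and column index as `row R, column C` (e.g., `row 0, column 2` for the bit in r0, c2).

row 2, column 2

Recompute each row's even parity and compare to rp:
  r0: data parity 1, sent rp 1 → ok
  r1: data parity 1, sent rp 1 → ok
  r2: data parity 1, sent rp 0 → mismatch
  r3: data parity 1, sent rp 1 → ok
  r4: data parity 0, sent rp 0 → ok
Recompute each column's even parity and compare to cp:
  c0: data parity 0, sent cp 0 → ok
  c1: data parity 0, sent cp 0 → ok
  c2: data parity 0, sent cp 1 → mismatch
Exactly one row (r2) and one column (c2) fail → the flipped bit is at their intersection.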